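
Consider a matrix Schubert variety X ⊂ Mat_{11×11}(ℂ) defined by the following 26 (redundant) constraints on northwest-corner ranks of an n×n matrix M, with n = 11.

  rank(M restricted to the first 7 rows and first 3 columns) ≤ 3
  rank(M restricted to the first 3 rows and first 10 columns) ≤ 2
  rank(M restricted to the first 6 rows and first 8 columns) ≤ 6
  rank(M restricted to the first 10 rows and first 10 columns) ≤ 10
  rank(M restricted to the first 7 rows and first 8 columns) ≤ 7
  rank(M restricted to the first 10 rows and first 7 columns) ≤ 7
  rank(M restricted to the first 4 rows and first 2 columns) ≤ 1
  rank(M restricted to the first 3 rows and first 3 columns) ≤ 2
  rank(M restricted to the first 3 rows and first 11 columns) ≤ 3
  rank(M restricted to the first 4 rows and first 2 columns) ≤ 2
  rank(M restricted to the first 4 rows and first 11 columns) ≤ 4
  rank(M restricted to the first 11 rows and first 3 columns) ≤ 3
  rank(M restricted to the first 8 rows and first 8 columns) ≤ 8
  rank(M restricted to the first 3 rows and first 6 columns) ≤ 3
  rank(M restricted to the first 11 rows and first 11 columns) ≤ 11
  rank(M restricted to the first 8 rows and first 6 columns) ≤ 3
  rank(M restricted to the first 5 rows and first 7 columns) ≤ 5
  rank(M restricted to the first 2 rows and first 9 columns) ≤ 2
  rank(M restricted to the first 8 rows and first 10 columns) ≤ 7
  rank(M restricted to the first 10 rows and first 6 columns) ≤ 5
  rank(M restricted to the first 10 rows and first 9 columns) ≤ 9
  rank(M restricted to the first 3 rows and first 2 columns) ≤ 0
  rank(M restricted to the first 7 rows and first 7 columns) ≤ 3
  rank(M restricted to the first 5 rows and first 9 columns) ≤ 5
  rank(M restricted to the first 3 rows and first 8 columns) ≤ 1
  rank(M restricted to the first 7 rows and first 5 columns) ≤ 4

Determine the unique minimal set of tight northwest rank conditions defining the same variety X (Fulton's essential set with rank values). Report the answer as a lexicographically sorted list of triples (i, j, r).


Propagating the 26 rank bounds to every northwest block:

  0, 0, 1, 1, 1, 1, 1, 1, 1, 1, 1
  0, 0, 1, 1, 1, 1, 1, 1, 2, 2, 2
  0, 0, 1, 1, 1, 1, 1, 1, 2, 2, 3
  1, 1, 2, 2, 2, 2, 2, 2, 3, 3, 4
  1, 2, 3, 3, 3, 3, 3, 3, 4, 4, 5
  1, 2, 3, 3, 3, 3, 3, 4, 5, 5, 6
  1, 2, 3, 3, 3, 3, 3, 4, 5, 6, 7
  1, 2, 3, 3, 3, 3, 4, 5, 6, 7, 8
  1, 2, 3, 4, 4, 4, 5, 6, 7, 8, 9
  1, 2, 3, 4, 5, 5, 6, 7, 8, 9, 10
  1, 2, 3, 4, 5, 6, 7, 8, 9, 10, 11

second differences of R give the permutation w = (3, 9, 11, 1, 2, 8, 10, 7, 4, 5, 6).

Fulton essential set (5 of the 28 Rothe cells):

[(3, 2, 0), (3, 8, 1), (3, 10, 2), (7, 7, 3), (8, 6, 3)]


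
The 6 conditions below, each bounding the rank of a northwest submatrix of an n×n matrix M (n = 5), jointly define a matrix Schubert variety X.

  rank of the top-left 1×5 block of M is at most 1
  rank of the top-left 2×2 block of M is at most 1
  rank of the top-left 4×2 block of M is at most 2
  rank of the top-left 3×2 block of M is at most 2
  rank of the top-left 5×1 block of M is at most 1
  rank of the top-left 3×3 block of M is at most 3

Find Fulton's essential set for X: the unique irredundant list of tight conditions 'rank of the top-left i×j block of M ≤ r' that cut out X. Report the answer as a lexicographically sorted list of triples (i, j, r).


The tightest implied rank at each (i,j), from the 6 conditions:

  i=1: 1  1  1  1  1
  i=2: 1  1  2  2  2
  i=3: 1  2  3  3  3
  i=4: 1  2  3  4  4
  i=5: 1  2  3  4  5

so w = (1, 3, 2, 4, 5).

Rothe diagram D(w) (1 cell), 1 SE-corner (essential condition):

[(2, 2, 1)]


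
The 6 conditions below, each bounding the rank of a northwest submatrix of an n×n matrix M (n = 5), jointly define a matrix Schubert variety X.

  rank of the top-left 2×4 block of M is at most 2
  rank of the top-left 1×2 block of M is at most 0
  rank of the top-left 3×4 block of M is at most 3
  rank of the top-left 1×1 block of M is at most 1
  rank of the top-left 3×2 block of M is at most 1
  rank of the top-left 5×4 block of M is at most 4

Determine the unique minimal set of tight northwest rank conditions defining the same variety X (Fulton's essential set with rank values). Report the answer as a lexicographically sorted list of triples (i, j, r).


Reconstructing r_w from the 6 given conditions:

  R[1]: 0 0 1 1 1
  R[2]: 1 1 2 2 2
  R[3]: 1 1 2 3 3
  R[4]: 1 2 3 4 4
  R[5]: 1 2 3 4 5

giving w = (3, 1, 4, 2, 5) via Δ²R.

2 SE-corners of the 3-cell Rothe diagram give Ess(w):

[(1, 2, 0), (3, 2, 1)]


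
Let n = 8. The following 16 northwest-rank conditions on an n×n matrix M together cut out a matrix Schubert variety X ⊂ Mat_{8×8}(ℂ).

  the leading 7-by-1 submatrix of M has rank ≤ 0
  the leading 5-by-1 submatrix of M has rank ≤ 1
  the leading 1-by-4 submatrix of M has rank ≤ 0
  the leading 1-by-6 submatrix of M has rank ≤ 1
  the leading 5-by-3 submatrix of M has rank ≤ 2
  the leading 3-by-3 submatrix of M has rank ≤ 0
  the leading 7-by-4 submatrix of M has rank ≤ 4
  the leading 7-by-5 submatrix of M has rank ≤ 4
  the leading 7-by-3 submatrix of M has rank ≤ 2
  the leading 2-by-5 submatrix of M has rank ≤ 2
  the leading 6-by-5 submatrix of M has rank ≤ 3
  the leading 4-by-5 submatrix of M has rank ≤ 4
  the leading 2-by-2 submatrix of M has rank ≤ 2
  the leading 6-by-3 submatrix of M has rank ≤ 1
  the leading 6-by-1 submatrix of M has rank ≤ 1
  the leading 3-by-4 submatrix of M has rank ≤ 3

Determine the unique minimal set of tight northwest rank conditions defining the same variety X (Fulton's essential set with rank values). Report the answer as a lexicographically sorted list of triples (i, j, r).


Computing R[i][j] = min implied NW-rank bound (n=8, 16 conditions):

  0 0 0 0 1 1 1 1
  0 0 0 1 2 2 2 2
  0 0 0 1 2 3 3 3
  0 1 1 2 3 4 4 4
  0 1 1 2 3 4 5 5
  0 1 1 2 3 4 5 6
  0 1 2 3 4 5 6 7
  1 2 3 4 5 6 7 8

the unique w with this rank table is (5, 4, 6, 2, 7, 8, 3, 1).

D(w) has 16 cells with 4 SE-corners; essential set:

[(1, 4, 0), (3, 3, 0), (6, 3, 1), (7, 1, 0)]


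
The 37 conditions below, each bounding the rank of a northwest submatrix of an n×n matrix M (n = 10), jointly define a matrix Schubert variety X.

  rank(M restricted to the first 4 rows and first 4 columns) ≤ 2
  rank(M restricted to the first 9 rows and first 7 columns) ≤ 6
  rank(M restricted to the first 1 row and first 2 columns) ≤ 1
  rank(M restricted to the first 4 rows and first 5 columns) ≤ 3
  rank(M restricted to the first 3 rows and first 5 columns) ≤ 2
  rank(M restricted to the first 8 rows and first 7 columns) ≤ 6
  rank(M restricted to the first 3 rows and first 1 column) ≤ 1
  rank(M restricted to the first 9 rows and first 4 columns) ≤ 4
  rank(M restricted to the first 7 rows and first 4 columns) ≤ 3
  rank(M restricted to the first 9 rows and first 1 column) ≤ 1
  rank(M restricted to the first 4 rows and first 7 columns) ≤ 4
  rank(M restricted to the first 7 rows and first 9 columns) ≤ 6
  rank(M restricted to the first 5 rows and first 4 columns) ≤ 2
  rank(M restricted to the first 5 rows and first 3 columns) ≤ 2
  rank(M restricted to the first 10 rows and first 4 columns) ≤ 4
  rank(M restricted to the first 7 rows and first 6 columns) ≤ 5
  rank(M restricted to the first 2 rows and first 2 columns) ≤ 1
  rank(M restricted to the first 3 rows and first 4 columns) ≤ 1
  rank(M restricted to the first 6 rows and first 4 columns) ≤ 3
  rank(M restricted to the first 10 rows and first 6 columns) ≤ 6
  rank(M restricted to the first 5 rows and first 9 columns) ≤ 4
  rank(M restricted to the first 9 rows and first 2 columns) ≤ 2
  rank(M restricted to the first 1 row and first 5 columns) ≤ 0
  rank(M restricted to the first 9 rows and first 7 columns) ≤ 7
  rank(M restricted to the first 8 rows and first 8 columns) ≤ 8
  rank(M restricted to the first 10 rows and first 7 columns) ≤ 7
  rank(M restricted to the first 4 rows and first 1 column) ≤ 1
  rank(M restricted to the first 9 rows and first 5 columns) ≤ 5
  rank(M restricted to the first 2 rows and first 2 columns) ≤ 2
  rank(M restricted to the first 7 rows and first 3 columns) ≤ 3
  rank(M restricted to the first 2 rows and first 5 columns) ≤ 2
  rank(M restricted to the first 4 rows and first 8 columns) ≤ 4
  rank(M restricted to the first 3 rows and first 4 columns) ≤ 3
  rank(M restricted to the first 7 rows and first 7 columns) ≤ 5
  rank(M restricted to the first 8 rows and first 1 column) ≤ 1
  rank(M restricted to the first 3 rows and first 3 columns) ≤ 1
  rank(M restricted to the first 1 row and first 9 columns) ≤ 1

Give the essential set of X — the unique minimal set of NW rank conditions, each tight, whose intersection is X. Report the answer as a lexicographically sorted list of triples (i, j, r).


Computing R[i][j] = min implied NW-rank bound (n=10, 37 conditions):

  i=1: 0 | 0 | 0 | 0 | 0 | 1 | 1 | 1 | 1 | 1
  i=2: 1 | 1 | 1 | 1 | 1 | 2 | 2 | 2 | 2 | 2
  i=3: 1 | 1 | 1 | 1 | 2 | 3 | 3 | 3 | 3 | 3
  i=4: 1 | 2 | 2 | 2 | 3 | 4 | 4 | 4 | 4 | 4
  i=5: 1 | 2 | 2 | 2 | 3 | 4 | 4 | 4 | 4 | 5
  i=6: 1 | 2 | 3 | 3 | 4 | 5 | 5 | 5 | 5 | 6
  i=7: 1 | 2 | 3 | 3 | 4 | 5 | 5 | 6 | 6 | 7
  i=8: 1 | 2 | 3 | 4 | 5 | 6 | 6 | 7 | 7 | 8
  i=9: 1 | 2 | 3 | 4 | 5 | 6 | 6 | 7 | 8 | 9
  i=10: 1 | 2 | 3 | 4 | 5 | 6 | 7 | 8 | 9 | 10

reading off 1-entries of Δ²R: w = (6, 1, 5, 2, 10, 3, 8, 4, 9, 7).

|D(w)|=16, |Ess(w)|=7:

[(1, 5, 0), (3, 4, 1), (5, 4, 2), (5, 9, 4), (7, 4, 3), (7, 7, 5), (9, 7, 6)]


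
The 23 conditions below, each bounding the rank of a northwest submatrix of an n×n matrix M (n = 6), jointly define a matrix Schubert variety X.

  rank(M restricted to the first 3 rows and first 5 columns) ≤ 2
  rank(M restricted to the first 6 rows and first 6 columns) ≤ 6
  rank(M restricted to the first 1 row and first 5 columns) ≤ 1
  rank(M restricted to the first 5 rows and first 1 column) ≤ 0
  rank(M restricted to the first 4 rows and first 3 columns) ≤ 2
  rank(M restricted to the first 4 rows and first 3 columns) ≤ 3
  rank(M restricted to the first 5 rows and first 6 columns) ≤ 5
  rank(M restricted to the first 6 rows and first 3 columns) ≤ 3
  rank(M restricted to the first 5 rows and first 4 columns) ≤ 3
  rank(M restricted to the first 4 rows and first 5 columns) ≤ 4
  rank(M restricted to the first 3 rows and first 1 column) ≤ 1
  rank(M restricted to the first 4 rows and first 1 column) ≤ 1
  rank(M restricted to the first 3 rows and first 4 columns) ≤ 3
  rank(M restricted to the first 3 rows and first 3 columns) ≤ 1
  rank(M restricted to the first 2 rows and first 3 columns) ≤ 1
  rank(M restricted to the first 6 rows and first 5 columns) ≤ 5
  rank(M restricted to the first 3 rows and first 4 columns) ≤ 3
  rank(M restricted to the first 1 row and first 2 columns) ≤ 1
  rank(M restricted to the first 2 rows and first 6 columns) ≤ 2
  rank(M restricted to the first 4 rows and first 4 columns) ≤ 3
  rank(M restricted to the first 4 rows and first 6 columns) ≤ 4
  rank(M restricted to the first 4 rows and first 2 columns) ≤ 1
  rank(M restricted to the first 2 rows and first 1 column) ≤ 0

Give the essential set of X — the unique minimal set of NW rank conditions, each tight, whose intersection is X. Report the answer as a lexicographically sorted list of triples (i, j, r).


Propagating the 23 rank bounds to every northwest block:

  row 1: 0, 1, 1, 1, 1, 1
  row 2: 0, 1, 1, 2, 2, 2
  row 3: 0, 1, 1, 2, 2, 3
  row 4: 0, 1, 2, 3, 3, 4
  row 5: 0, 1, 2, 3, 4, 5
  row 6: 1, 2, 3, 4, 5, 6

so w = (2, 4, 6, 3, 5, 1).

Fulton essential set (3 of the 8 Rothe cells):

[(3, 3, 1), (3, 5, 2), (5, 1, 0)]


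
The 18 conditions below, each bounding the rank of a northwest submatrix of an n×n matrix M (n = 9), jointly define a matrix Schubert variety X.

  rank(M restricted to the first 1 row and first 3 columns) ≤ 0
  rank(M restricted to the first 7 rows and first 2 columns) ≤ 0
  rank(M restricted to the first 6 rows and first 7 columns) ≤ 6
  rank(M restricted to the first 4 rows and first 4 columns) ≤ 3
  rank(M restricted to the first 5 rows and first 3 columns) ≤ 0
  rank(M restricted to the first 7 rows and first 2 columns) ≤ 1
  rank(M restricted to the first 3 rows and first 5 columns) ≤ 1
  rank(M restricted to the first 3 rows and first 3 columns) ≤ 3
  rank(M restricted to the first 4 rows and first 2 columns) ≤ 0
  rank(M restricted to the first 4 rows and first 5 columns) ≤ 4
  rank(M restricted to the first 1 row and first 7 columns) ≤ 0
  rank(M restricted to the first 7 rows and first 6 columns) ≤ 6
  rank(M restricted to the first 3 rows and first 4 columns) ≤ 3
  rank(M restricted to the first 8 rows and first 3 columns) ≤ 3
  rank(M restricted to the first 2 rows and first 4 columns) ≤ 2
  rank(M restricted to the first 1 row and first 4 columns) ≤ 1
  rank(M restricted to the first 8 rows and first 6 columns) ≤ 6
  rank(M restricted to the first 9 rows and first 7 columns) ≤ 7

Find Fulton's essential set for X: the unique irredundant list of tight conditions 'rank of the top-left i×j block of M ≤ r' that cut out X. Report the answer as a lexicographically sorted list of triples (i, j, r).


The tightest implied rank at each (i,j), from the 18 conditions:

  i=1: 0 | 0 | 0 | 0 | 0 | 0 | 0 | 1 | 1
  i=2: 0 | 0 | 0 | 1 | 1 | 1 | 1 | 2 | 2
  i=3: 0 | 0 | 0 | 1 | 1 | 2 | 2 | 3 | 3
  i=4: 0 | 0 | 0 | 1 | 2 | 3 | 3 | 4 | 4
  i=5: 0 | 0 | 0 | 1 | 2 | 3 | 4 | 5 | 5
  i=6: 0 | 0 | 1 | 2 | 3 | 4 | 5 | 6 | 6
  i=7: 0 | 0 | 1 | 2 | 3 | 4 | 5 | 6 | 7
  i=8: 1 | 1 | 2 | 3 | 4 | 5 | 6 | 7 | 8
  i=9: 1 | 2 | 3 | 4 | 5 | 6 | 7 | 8 | 9

second differences of R give the permutation w = (8, 4, 6, 5, 7, 3, 9, 1, 2).

Rothe diagram D(w) (24 cells), 4 SE-corners (essential conditions):

[(1, 7, 0), (3, 5, 1), (5, 3, 0), (7, 2, 0)]


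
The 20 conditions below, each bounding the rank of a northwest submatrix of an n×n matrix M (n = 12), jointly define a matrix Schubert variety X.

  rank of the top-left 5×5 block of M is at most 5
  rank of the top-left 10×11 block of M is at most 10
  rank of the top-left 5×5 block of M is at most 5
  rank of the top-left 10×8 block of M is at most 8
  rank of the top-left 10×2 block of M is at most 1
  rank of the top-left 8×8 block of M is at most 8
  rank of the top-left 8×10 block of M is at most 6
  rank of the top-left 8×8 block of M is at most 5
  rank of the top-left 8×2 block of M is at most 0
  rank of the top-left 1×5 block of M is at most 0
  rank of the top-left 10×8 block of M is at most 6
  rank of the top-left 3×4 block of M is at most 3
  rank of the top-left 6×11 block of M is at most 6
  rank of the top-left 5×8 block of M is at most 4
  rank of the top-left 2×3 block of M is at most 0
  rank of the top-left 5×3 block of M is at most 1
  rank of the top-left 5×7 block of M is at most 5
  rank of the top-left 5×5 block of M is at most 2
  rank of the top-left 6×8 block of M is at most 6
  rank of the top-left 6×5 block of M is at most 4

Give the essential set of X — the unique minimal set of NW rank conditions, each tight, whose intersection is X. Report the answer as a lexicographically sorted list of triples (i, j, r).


Computing R[i][j] = min implied NW-rank bound (n=12, 20 conditions):

  0 | 0 | 0 | 0 | 0 | 1 | 1 | 1 | 1 | 1 | 1 | 1
  0 | 0 | 0 | 1 | 1 | 2 | 2 | 2 | 2 | 2 | 2 | 2
  0 | 0 | 1 | 2 | 2 | 3 | 3 | 3 | 3 | 3 | 3 | 3
  0 | 0 | 1 | 2 | 2 | 3 | 4 | 4 | 4 | 4 | 4 | 4
  0 | 0 | 1 | 2 | 2 | 3 | 4 | 4 | 5 | 5 | 5 | 5
  0 | 0 | 1 | 2 | 3 | 4 | 5 | 5 | 6 | 6 | 6 | 6
  0 | 0 | 1 | 2 | 3 | 4 | 5 | 5 | 6 | 6 | 7 | 7
  0 | 0 | 1 | 2 | 3 | 4 | 5 | 5 | 6 | 6 | 7 | 8
  1 | 1 | 2 | 3 | 4 | 5 | 6 | 6 | 7 | 7 | 8 | 9
  1 | 1 | 2 | 3 | 4 | 5 | 6 | 6 | 7 | 8 | 9 | 10
  1 | 2 | 3 | 4 | 5 | 6 | 7 | 7 | 8 | 9 | 10 | 11
  1 | 2 | 3 | 4 | 5 | 6 | 7 | 8 | 9 | 10 | 11 | 12

hence w(1..12) = (6, 4, 3, 7, 9, 5, 11, 12, 1, 10, 2, 8).

Fulton essential set (9 of the 29 Rothe cells):

[(1, 5, 0), (2, 3, 0), (5, 5, 2), (5, 8, 4), (8, 2, 0), (8, 8, 5), (8, 10, 6), (10, 2, 1), (10, 8, 6)]


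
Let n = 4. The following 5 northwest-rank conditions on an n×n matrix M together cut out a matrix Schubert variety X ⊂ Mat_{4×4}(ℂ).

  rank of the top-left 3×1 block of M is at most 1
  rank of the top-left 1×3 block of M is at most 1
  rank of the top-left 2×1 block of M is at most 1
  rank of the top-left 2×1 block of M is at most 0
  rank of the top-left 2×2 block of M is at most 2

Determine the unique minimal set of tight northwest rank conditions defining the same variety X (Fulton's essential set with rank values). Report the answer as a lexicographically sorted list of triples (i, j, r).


Propagating the 5 rank bounds to every northwest block:

  row 1: 0, 1, 1, 1
  row 2: 0, 1, 2, 2
  row 3: 1, 2, 3, 3
  row 4: 1, 2, 3, 4

second differences of R give the permutation w = (2, 3, 1, 4).

|D(w)|=2, |Ess(w)|=1:

[(2, 1, 0)]


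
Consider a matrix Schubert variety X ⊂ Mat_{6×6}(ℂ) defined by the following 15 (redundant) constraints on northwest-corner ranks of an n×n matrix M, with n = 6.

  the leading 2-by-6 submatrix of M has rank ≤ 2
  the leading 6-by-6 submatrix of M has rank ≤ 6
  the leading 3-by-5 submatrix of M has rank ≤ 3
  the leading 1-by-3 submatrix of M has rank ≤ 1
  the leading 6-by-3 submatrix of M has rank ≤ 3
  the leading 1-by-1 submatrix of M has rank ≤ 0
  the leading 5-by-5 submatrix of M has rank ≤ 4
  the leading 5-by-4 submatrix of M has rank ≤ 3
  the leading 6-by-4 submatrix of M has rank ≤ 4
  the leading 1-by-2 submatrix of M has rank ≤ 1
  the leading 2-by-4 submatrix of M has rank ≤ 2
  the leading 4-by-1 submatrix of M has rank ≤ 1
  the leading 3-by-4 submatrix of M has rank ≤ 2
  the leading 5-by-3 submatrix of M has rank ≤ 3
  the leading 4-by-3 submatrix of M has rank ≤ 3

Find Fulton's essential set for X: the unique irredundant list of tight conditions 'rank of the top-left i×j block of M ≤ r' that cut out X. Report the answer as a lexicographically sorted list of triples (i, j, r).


Recovering R(i,j) via the rank-extension bound from the 15 conditions:

  i=1: 0 1 1 1 1 1
  i=2: 1 2 2 2 2 2
  i=3: 1 2 2 2 3 3
  i=4: 1 2 3 3 4 4
  i=5: 1 2 3 3 4 5
  i=6: 1 2 3 4 5 6

hence w(1..6) = (2, 1, 5, 3, 6, 4).

Fulton essential set (3 of the 4 Rothe cells):

[(1, 1, 0), (3, 4, 2), (5, 4, 3)]


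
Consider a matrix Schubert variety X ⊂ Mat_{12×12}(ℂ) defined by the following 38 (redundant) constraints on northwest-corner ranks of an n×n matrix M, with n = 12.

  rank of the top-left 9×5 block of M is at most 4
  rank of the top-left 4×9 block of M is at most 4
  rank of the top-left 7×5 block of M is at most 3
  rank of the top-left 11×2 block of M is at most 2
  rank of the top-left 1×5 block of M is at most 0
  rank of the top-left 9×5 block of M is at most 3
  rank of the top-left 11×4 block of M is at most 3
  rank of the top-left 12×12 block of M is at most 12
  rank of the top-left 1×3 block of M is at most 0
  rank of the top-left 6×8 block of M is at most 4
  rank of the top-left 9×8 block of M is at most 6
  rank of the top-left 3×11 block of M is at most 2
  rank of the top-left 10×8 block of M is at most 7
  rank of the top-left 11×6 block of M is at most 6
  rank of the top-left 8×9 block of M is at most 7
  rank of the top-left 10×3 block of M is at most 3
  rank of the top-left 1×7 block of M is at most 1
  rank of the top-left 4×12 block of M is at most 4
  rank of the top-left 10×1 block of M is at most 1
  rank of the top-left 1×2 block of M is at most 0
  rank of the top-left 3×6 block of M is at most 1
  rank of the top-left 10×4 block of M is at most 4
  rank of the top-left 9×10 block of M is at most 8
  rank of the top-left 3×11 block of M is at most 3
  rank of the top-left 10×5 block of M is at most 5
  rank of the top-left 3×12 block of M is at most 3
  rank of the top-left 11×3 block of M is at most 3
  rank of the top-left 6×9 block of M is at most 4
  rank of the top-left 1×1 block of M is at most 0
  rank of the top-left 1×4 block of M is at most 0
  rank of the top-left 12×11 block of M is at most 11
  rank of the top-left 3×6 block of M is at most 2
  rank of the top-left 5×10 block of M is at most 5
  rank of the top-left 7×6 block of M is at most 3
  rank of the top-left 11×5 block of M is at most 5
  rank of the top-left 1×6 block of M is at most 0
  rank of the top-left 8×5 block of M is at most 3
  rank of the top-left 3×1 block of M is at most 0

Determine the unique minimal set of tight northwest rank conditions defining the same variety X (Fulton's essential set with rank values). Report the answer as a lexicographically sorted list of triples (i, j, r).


Computing R[i][j] = min implied NW-rank bound (n=12, 38 conditions):

  row 1: 0  0  0  0  0  0  1  1  1  1  1  1
  row 2: 0  1  1  1  1  1  2  2  2  2  2  2
  row 3: 0  1  1  1  1  1  2  2  2  2  2  3
  row 4: 1  2  2  2  2  2  3  3  3  3  3  4
  row 5: 1  2  3  3  3  3  4  4  4  4  4  5
  row 6: 1  2  3  3  3  3  4  4  4  5  5  6
  row 7: 1  2  3  3  3  3  4  5  5  6  6  7
  row 8: 1  2  3  3  3  4  5  6  6  7  7  8
  row 9: 1  2  3  3  3  4  5  6  7  8  8  9
  row 10: 1  2  3  3  4  5  6  7  8  9  9  10
  row 11: 1  2  3  3  4  5  6  7  8  9  10  11
  row 12: 1  2  3  4  5  6  7  8  9  10  11  12

hence w(1..12) = (7, 2, 12, 1, 3, 10, 8, 6, 9, 5, 11, 4).

8 SE-corners of the 30-cell Rothe diagram give Ess(w):

[(1, 6, 0), (3, 1, 0), (3, 6, 1), (3, 11, 2), (6, 9, 4), (7, 6, 3), (9, 5, 3), (11, 4, 3)]


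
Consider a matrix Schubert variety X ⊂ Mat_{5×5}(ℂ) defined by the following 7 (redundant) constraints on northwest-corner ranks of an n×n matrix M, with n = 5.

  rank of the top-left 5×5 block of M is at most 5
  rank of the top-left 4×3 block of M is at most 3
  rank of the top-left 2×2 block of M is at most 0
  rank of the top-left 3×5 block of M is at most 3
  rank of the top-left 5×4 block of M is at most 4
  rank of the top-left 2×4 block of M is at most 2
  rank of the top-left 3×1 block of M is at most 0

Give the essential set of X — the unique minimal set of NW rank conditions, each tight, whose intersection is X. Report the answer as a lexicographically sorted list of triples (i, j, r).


Computing R[i][j] = min implied NW-rank bound (n=5, 7 conditions):

  i=1: 0 0 1 1 1
  i=2: 0 0 1 2 2
  i=3: 0 1 2 3 3
  i=4: 1 2 3 4 4
  i=5: 1 2 3 4 5

so w = (3, 4, 2, 1, 5).

Rothe diagram D(w) (5 cells), 2 SE-corners (essential conditions):

[(2, 2, 0), (3, 1, 0)]


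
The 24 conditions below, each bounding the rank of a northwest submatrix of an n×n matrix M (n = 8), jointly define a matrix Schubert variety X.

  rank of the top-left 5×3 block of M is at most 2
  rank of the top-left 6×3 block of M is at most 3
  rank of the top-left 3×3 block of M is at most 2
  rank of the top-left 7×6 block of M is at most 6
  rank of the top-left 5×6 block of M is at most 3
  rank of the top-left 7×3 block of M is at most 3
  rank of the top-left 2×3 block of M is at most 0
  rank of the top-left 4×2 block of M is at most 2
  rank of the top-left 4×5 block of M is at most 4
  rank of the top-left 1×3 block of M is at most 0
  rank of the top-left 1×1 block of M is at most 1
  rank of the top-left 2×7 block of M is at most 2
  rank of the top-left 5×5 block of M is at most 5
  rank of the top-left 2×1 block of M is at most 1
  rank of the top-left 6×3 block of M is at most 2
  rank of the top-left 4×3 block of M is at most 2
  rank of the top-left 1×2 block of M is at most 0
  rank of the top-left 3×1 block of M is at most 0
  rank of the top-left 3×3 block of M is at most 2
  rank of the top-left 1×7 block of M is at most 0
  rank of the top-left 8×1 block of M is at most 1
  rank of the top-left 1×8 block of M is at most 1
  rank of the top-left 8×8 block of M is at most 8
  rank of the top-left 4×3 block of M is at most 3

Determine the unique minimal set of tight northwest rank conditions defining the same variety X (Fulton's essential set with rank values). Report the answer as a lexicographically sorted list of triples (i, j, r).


Rank table r_w(8×8) implied by the 24 constraints:

  row 1: 0 0 0 0 0 0 0 1
  row 2: 0 0 0 1 1 1 1 2
  row 3: 0 1 1 2 2 2 2 3
  row 4: 1 2 2 3 3 3 3 4
  row 5: 1 2 2 3 3 3 4 5
  row 6: 1 2 2 3 4 4 5 6
  row 7: 1 2 3 4 5 5 6 7
  row 8: 1 2 3 4 5 6 7 8

second differences of R give the permutation w = (8, 4, 2, 1, 7, 5, 3, 6).

Rothe diagram D(w) (15 cells), 5 SE-corners (essential conditions):

[(1, 7, 0), (2, 3, 0), (3, 1, 0), (5, 6, 3), (6, 3, 2)]


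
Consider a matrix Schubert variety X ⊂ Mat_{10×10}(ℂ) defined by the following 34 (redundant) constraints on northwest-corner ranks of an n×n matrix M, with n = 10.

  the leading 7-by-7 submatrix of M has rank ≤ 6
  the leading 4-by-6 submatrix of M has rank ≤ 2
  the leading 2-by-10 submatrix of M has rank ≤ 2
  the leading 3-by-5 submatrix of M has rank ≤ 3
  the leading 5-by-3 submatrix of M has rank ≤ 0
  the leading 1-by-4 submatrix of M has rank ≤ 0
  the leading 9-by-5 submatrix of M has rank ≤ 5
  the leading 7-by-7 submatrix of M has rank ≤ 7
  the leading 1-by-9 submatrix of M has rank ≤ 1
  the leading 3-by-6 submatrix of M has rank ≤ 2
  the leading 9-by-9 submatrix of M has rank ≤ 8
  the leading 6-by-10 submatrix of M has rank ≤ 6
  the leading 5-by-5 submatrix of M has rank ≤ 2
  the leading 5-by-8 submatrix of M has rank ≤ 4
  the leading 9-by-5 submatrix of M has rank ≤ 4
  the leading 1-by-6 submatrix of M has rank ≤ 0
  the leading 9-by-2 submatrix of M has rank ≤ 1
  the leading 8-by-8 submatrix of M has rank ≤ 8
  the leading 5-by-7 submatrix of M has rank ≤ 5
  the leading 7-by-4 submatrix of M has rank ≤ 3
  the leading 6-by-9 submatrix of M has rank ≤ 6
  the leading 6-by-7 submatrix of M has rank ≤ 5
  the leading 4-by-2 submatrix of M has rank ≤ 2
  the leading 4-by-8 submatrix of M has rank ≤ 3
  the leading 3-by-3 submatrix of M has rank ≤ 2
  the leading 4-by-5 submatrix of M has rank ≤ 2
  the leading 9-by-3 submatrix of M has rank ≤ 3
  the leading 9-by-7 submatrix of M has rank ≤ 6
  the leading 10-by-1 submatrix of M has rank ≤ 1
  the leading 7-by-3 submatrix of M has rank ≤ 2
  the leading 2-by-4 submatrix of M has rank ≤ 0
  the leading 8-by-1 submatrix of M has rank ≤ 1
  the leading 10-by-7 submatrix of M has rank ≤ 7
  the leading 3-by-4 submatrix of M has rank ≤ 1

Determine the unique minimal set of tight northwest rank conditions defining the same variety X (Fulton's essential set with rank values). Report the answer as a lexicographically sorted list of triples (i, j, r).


Rank table r_w(10×10) implied by the 34 constraints:

  0  0  0  0  0  0  1  1  1  1
  0  0  0  0  1  1  2  2  2  2
  0  0  0  1  2  2  3  3  3  3
  0  0  0  1  2  2  3  3  4  4
  0  0  0  1  2  3  4  4  5  5
  1  1  1  2  3  4  5  5  6  6
  1  1  2  3  4  5  6  6  7  7
  1  1  2  3  4  5  6  7  8  8
  1  1  2  3  4  5  6  7  8  9
  1  2  3  4  5  6  7  8  9  10

giving w = (7, 5, 4, 9, 6, 1, 3, 8, 10, 2) via Δ²R.

ℓ(w)=24; the 6 essential cells (i,j,r):

[(1, 6, 0), (2, 4, 0), (4, 6, 2), (4, 8, 3), (5, 3, 0), (9, 2, 1)]


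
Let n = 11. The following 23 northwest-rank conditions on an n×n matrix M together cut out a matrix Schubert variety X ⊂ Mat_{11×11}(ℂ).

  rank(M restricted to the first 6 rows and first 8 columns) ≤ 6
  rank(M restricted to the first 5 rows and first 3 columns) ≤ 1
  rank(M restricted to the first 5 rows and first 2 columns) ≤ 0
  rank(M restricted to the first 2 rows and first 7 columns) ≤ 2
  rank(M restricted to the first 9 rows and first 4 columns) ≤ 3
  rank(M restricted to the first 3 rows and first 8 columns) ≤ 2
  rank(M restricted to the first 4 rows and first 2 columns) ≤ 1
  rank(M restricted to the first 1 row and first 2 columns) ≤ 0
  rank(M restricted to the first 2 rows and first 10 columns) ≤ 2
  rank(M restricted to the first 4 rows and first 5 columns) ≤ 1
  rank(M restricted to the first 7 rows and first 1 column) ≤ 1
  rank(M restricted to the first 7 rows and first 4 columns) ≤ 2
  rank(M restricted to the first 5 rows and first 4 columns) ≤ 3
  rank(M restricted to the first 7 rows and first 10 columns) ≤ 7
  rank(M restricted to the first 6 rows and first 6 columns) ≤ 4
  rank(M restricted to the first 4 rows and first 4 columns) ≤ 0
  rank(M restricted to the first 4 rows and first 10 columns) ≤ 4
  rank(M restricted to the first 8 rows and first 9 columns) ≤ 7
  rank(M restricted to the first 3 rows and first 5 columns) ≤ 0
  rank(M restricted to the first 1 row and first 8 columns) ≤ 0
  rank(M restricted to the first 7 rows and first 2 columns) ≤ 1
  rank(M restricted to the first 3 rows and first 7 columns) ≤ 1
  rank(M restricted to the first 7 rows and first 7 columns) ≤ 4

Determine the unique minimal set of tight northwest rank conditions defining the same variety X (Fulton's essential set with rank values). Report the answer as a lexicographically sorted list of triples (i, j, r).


The tightest implied rank at each (i,j), from the 23 conditions:

  0, 0, 0, 0, 0, 0, 0, 0, 1, 1, 1
  0, 0, 0, 0, 0, 1, 1, 1, 2, 2, 2
  0, 0, 0, 0, 0, 1, 1, 2, 3, 3, 3
  0, 0, 0, 0, 1, 2, 2, 3, 4, 4, 4
  0, 0, 1, 1, 2, 3, 3, 4, 5, 5, 5
  1, 1, 2, 2, 3, 4, 4, 5, 6, 6, 6
  1, 1, 2, 2, 3, 4, 4, 5, 6, 7, 7
  1, 2, 3, 3, 4, 5, 5, 6, 7, 8, 8
  1, 2, 3, 3, 4, 5, 6, 7, 8, 9, 9
  1, 2, 3, 4, 5, 6, 7, 8, 9, 10, 10
  1, 2, 3, 4, 5, 6, 7, 8, 9, 10, 11

reading off 1-entries of Δ²R: w = (9, 6, 8, 5, 3, 1, 10, 2, 7, 4, 11).

ℓ(w)=29; the 9 essential cells (i,j,r):

[(1, 8, 0), (3, 5, 0), (3, 7, 1), (4, 4, 0), (5, 2, 0), (7, 2, 1), (7, 4, 2), (7, 7, 4), (9, 4, 3)]


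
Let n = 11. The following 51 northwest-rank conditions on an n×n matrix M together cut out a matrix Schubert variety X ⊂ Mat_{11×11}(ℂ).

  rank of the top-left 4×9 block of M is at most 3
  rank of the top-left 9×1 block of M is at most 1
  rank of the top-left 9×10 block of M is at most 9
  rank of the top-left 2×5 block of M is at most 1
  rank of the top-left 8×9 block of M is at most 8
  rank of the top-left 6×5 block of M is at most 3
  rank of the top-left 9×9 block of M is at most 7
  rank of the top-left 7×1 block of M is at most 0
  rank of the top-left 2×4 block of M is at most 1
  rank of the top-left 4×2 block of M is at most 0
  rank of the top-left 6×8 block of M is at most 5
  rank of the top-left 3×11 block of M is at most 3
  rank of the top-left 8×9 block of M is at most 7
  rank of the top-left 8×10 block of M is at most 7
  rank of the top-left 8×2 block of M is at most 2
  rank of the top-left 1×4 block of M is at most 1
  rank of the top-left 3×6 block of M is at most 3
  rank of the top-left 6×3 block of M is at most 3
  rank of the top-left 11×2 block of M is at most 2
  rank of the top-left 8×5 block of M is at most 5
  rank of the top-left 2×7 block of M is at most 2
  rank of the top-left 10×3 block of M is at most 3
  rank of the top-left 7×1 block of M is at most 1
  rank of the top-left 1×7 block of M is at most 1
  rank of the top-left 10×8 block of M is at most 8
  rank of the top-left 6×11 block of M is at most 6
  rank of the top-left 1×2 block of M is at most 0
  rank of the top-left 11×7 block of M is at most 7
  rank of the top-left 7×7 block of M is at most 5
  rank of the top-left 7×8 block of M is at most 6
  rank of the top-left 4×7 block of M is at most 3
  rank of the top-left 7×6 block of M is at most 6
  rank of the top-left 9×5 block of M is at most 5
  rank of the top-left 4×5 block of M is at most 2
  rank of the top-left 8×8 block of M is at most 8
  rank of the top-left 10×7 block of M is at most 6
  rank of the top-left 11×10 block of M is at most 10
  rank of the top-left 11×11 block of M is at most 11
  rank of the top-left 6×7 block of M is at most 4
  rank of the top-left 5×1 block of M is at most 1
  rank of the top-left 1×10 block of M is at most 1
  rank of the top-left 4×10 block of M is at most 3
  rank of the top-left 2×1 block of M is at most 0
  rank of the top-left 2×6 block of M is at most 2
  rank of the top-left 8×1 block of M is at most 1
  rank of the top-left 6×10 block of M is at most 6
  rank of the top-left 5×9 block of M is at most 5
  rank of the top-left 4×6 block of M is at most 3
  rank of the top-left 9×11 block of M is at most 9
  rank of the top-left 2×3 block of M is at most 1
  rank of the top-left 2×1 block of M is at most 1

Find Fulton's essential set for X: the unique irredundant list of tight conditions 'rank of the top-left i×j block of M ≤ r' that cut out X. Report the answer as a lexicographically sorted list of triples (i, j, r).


The tightest implied rank at each (i,j), from the 51 conditions:

  R[1]: 0, 0, 1, 1, 1, 1, 1, 1, 1, 1, 1
  R[2]: 0, 0, 1, 1, 1, 2, 2, 2, 2, 2, 2
  R[3]: 0, 0, 1, 2, 2, 3, 3, 3, 3, 3, 3
  R[4]: 0, 0, 1, 2, 2, 3, 3, 3, 3, 3, 4
  R[5]: 0, 1, 2, 3, 3, 4, 4, 4, 4, 4, 5
  R[6]: 0, 1, 2, 3, 3, 4, 4, 5, 5, 5, 6
  R[7]: 0, 1, 2, 3, 4, 5, 5, 6, 6, 6, 7
  R[8]: 1, 2, 3, 4, 5, 6, 6, 7, 7, 7, 8
  R[9]: 1, 2, 3, 4, 5, 6, 6, 7, 7, 8, 9
  R[10]: 1, 2, 3, 4, 5, 6, 6, 7, 8, 9, 10
  R[11]: 1, 2, 3, 4, 5, 6, 7, 8, 9, 10, 11

so w = (3, 6, 4, 11, 2, 8, 5, 1, 10, 9, 7).

Fulton essential set (9 of the 23 Rothe cells):

[(2, 5, 1), (4, 2, 0), (4, 5, 2), (4, 10, 3), (6, 5, 3), (6, 7, 4), (7, 1, 0), (9, 9, 7), (10, 7, 6)]


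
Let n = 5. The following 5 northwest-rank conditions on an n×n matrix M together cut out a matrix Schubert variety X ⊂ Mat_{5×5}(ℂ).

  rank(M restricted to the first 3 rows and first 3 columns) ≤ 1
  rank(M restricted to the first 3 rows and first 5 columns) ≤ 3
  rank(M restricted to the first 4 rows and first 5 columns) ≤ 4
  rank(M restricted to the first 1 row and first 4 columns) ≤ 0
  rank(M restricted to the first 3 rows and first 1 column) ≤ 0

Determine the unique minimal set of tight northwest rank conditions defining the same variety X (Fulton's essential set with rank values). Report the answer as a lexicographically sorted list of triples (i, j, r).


The tightest implied rank at each (i,j), from the 5 conditions:

  i=1: 0 | 0 | 0 | 0 | 1
  i=2: 0 | 1 | 1 | 1 | 2
  i=3: 0 | 1 | 1 | 2 | 3
  i=4: 1 | 2 | 2 | 3 | 4
  i=5: 1 | 2 | 3 | 4 | 5

hence w(1..5) = (5, 2, 4, 1, 3).

Fulton essential set (3 of the 7 Rothe cells):

[(1, 4, 0), (3, 1, 0), (3, 3, 1)]


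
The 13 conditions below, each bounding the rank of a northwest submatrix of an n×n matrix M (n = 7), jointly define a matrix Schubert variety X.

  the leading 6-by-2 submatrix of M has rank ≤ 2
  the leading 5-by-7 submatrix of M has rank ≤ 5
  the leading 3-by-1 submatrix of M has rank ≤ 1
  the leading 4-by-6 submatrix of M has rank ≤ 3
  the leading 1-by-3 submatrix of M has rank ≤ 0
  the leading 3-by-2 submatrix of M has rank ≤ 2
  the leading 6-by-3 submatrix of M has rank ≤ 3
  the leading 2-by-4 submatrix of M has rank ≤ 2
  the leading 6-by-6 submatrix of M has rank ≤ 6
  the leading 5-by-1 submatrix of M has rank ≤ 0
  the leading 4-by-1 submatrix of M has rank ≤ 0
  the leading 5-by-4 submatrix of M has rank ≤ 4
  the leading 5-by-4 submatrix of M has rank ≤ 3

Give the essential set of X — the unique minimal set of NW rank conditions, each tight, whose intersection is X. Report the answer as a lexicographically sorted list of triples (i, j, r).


Recovering R(i,j) via the rank-extension bound from the 13 conditions:

  0  0  0  1  1  1  1
  0  1  1  2  2  2  2
  0  1  2  3  3  3  3
  0  1  2  3  3  3  4
  0  1  2  3  4  4  5
  1  2  3  4  5  5  6
  1  2  3  4  5  6  7

second differences of R give the permutation w = (4, 2, 3, 7, 5, 1, 6).

|D(w)|=9, |Ess(w)|=3:

[(1, 3, 0), (4, 6, 3), (5, 1, 0)]


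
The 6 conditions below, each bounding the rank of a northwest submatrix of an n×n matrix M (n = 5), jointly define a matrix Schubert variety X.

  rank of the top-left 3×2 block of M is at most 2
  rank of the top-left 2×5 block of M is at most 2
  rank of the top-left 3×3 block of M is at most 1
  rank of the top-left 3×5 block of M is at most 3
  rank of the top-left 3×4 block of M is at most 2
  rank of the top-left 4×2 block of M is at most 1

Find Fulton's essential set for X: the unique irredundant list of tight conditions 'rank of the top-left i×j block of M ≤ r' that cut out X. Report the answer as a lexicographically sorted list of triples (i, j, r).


Recovering R(i,j) via the rank-extension bound from the 6 conditions:

  1 1 1 1 1
  1 1 1 2 2
  1 1 1 2 3
  1 1 2 3 4
  1 2 3 4 5

the unique w with this rank table is (1, 4, 5, 3, 2).

|D(w)|=5, |Ess(w)|=2:

[(3, 3, 1), (4, 2, 1)]


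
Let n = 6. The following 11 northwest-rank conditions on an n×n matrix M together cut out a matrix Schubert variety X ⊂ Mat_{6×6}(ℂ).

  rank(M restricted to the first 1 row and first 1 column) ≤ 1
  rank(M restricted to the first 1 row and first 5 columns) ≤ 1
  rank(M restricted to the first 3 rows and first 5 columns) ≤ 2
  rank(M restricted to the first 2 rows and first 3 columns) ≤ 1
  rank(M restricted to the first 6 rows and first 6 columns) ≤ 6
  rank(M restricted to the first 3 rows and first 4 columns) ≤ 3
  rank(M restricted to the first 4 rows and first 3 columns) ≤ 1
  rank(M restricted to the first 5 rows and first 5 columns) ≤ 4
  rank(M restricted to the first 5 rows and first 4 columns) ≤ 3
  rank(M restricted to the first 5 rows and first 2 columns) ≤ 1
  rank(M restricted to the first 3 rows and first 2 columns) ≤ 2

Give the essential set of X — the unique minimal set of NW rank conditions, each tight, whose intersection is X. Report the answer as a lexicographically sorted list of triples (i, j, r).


Rank table r_w(6×6) implied by the 11 constraints:

  i=1: 1 1 1 1 1 1
  i=2: 1 1 1 2 2 2
  i=3: 1 1 1 2 2 3
  i=4: 1 1 1 2 3 4
  i=5: 1 1 2 3 4 5
  i=6: 1 2 3 4 5 6

hence w(1..6) = (1, 4, 6, 5, 3, 2).

D(w) has 8 cells with 3 SE-corners; essential set:

[(3, 5, 2), (4, 3, 1), (5, 2, 1)]


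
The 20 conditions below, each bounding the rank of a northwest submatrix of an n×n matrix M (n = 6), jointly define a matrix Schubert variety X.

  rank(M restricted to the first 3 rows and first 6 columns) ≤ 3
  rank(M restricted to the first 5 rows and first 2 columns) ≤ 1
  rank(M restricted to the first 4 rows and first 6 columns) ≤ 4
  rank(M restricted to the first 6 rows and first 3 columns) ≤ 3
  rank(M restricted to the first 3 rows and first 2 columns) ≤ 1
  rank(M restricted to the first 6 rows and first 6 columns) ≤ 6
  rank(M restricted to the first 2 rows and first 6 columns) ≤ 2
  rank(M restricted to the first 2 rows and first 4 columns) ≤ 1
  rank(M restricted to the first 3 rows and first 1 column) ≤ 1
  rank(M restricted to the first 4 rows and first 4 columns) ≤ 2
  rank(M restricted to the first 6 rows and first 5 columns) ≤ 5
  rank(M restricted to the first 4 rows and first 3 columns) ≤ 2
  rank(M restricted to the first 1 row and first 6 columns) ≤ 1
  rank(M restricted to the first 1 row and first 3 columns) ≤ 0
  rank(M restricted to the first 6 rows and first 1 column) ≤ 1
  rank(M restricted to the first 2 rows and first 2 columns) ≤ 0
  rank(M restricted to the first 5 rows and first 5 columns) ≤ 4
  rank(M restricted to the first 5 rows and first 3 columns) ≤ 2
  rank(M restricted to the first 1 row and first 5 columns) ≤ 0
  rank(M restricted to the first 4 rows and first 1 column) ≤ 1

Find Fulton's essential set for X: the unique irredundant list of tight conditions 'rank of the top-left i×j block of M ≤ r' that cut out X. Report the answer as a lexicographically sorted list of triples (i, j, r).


Recovering R(i,j) via the rank-extension bound from the 20 conditions:

  row 1: 0 | 0 | 0 | 0 | 0 | 1
  row 2: 0 | 0 | 1 | 1 | 1 | 2
  row 3: 1 | 1 | 2 | 2 | 2 | 3
  row 4: 1 | 1 | 2 | 2 | 3 | 4
  row 5: 1 | 1 | 2 | 3 | 4 | 5
  row 6: 1 | 2 | 3 | 4 | 5 | 6

giving w = (6, 3, 1, 5, 4, 2) via Δ²R.

4 SE-corners of the 10-cell Rothe diagram give Ess(w):

[(1, 5, 0), (2, 2, 0), (4, 4, 2), (5, 2, 1)]
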